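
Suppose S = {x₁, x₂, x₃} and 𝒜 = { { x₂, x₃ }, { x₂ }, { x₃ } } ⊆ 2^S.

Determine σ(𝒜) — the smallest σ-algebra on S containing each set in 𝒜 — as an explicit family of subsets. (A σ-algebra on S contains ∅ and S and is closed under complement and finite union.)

Begin from { {  }, { x₂ }, { x₃ }, { x₂, x₃ }, S } (that is, 𝒜 plus ∅ and S).
Iteration 1: 3 new —
  { x₁ }  = ᶜ of { x₂, x₃ }
  { x₁, x₂ }  = ᶜ of { x₃ }
  { x₁, x₃ }  = ᶜ of { x₂ }
  [8 total]
Iteration 2: stable.

Hence σ(𝒜) has 8 members: { {  }, { x₁ }, { x₂ }, { x₃ }, { x₁, x₂ }, { x₁, x₃ }, { x₂, x₃ }, S }.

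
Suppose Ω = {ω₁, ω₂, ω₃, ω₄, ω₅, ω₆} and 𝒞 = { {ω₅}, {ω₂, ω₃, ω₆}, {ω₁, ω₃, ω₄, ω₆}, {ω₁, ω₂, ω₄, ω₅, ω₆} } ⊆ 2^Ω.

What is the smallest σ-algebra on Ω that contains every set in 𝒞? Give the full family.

Start: 𝒞 ∪ {∅, Ω} = { {}, {ω₅}, {ω₂, ω₃, ω₆}, {ω₁, ω₃, ω₄, ω₆}, {ω₁, ω₂, ω₄, ω₅, ω₆}, Ω }.
Iteration 1 adds 6:
  {ω₃}  = ᶜ of {ω₁, ω₂, ω₄, ω₅, ω₆}
  {ω₂, ω₅}  = ᶜ of {ω₁, ω₃, ω₄, ω₆}
  {ω₁, ω₄, ω₅}  = ᶜ of {ω₂, ω₃, ω₆}
  {ω₂, ω₃, ω₅, ω₆}  = {ω₂, ω₃, ω₆} ∪ {ω₅}
  {ω₁, ω₂, ω₃, ω₄, ω₆}  = ᶜ of {ω₅}
  {ω₁, ω₃, ω₄, ω₅, ω₆}  = {ω₁, ω₃, ω₄, ω₆} ∪ {ω₅}
  |family| = 12
Iteration 2 adds 6:
  {ω₂}  = ᶜ of {ω₁, ω₃, ω₄, ω₅, ω₆}
  {ω₁, ω₄}  = ᶜ of {ω₂, ω₃, ω₅, ω₆}
  {ω₃, ω₅}  = {ω₅} ∪ {ω₃}
  {ω₂, ω₃, ω₅}  = {ω₂, ω₅} ∪ {ω₃}
  {ω₁, ω₂, ω₄, ω₅}  = {ω₁, ω₄, ω₅} ∪ {ω₂, ω₅}
  {ω₁, ω₃, ω₄, ω₅}  = {ω₁, ω₄, ω₅} ∪ {ω₃}
  |family| = 18
Iteration 3 (8 new):
  {ω₂, ω₃}  = {ω₃} ∪ {ω₂}
  {ω₂, ω₆}  = ᶜ of {ω₁, ω₃, ω₄, ω₅}
  {ω₃, ω₆}  = ᶜ of {ω₁, ω₂, ω₄, ω₅}
  {ω₁, ω₂, ω₄}  = {ω₁, ω₄} ∪ {ω₂}
  {ω₁, ω₃, ω₄}  = {ω₃} ∪ {ω₁, ω₄}
  {ω₁, ω₄, ω₆}  = ᶜ of {ω₂, ω₃, ω₅}
  {ω₁, ω₂, ω₄, ω₆}  = ᶜ of {ω₃, ω₅}
  {ω₁, ω₂, ω₃, ω₄, ω₅}  = {ω₁, ω₄, ω₅} ∪ {ω₂, ω₃, ω₅}
  |family| = 26
Iteration 4 adds 5:
  {ω₆}  = ᶜ of {ω₁, ω₂, ω₃, ω₄, ω₅}
  {ω₂, ω₅, ω₆}  = ᶜ of {ω₁, ω₃, ω₄}
  {ω₃, ω₅, ω₆}  = ᶜ of {ω₁, ω₂, ω₄}
  {ω₁, ω₂, ω₃, ω₄}  = {ω₂} ∪ {ω₁, ω₃, ω₄}
  {ω₁, ω₄, ω₅, ω₆}  = ᶜ of {ω₂, ω₃}
  |family| = 31
Iteration 5: 1 new —
  {ω₅, ω₆}  = ᶜ of {ω₁, ω₂, ω₃, ω₄}
  |family| = 32
After Iteration 6 the family is unchanged; done.

|σ(𝒞)| = 32.  σ(𝒞) = { {}, {ω₂}, {ω₃}, {ω₅}, {ω₆}, {ω₁, ω₄}, {ω₂, ω₃}, {ω₂, ω₅}, {ω₂, ω₆}, {ω₃, ω₅}, {ω₃, ω₆}, {ω₅, ω₆}, {ω₁, ω₂, ω₄}, {ω₁, ω₃, ω₄}, {ω₁, ω₄, ω₅}, {ω₁, ω₄, ω₆}, {ω₂, ω₃, ω₅}, {ω₂, ω₃, ω₆}, {ω₂, ω₅, ω₆}, {ω₃, ω₅, ω₆}, {ω₁, ω₂, ω₃, ω₄}, {ω₁, ω₂, ω₄, ω₅}, {ω₁, ω₂, ω₄, ω₆}, {ω₁, ω₃, ω₄, ω₅}, {ω₁, ω₃, ω₄, ω₆}, {ω₁, ω₄, ω₅, ω₆}, {ω₂, ω₃, ω₅, ω₆}, {ω₁, ω₂, ω₃, ω₄, ω₅}, {ω₁, ω₂, ω₃, ω₄, ω₆}, {ω₁, ω₂, ω₄, ω₅, ω₆}, {ω₁, ω₃, ω₄, ω₅, ω₆}, Ω }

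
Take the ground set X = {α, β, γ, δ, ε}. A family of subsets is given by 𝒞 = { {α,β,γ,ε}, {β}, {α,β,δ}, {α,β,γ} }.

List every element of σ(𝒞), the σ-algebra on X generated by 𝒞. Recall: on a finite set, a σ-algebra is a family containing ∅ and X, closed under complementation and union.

Seed the family with 𝒞 together with ∅ and X: { ∅, {β}, {α,β,γ}, {α,β,δ}, {α,β,γ,ε}, X }.
Pass 1: 5 new —
  {δ}  = X∖{α,β,γ,ε}
  {γ,ε}  = X∖{α,β,δ}
  {δ,ε}  = X∖{α,β,γ}
  {α,β,γ,δ}  = {α,β,γ} ∪ {α,β,δ}
  {α,γ,δ,ε}  = X∖{β}
  [11 total]
Pass 2 adds 6:
  {ε}  = X∖{α,β,γ,δ}
  {β,δ}  = {β} ∪ {δ}
  {β,γ,ε}  = {β} ∪ {γ,ε}
  {β,δ,ε}  = {β} ∪ {δ,ε}
  {γ,δ,ε}  = {δ,ε} ∪ {γ,ε}
  {α,β,δ,ε}  = {α,β,δ} ∪ {δ,ε}
  [17 total]
Pass 3: +7 →
  {γ}  = X∖{α,β,δ,ε}
  {α,β}  = X∖{γ,δ,ε}
  {α,γ}  = X∖{β,δ,ε}
  {α,δ}  = X∖{β,γ,ε}
  {β,ε}  = {β} ∪ {ε}
  {α,γ,ε}  = X∖{β,δ}
  {β,γ,δ,ε}  = {δ,ε} ∪ {β,γ,ε}
  [24 total]
Pass 4 adds 7:
  {α}  = X∖{β,γ,δ,ε}
  {β,γ}  = {β} ∪ {γ}
  {γ,δ}  = {γ} ∪ {δ}
  {α,β,ε}  = {β,ε} ∪ {α,β}
  {α,γ,δ}  = X∖{β,ε}
  {α,δ,ε}  = {ε} ∪ {α,δ}
  {β,γ,δ}  = {γ} ∪ {β,δ}
  [31 total]
Pass 5 (1 new):
  {α,ε}  = X∖{β,γ,δ}
  [32 total]
Pass 6: closed — nothing new.

Hence σ(𝒞) has 32 members: { ∅, {α}, {β}, {γ}, {δ}, {ε}, {α,β}, {α,γ}, {α,δ}, {α,ε}, {β,γ}, {β,δ}, {β,ε}, {γ,δ}, {γ,ε}, {δ,ε}, {α,β,γ}, {α,β,δ}, {α,β,ε}, {α,γ,δ}, {α,γ,ε}, {α,δ,ε}, {β,γ,δ}, {β,γ,ε}, {β,δ,ε}, {γ,δ,ε}, {α,β,γ,δ}, {α,β,γ,ε}, {α,β,δ,ε}, {α,γ,δ,ε}, {β,γ,δ,ε}, X }.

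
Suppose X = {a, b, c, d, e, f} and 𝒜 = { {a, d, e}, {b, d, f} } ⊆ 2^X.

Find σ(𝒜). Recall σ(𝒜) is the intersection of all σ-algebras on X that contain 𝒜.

|σ(𝒜)| = 16.  σ(𝒜) = { {}, {c}, {d}, {a, e}, {b, f}, {c, d}, {a, c, e}, {a, d, e}, {b, c, f}, {b, d, f}, {a, b, e, f}, {a, c, d, e}, {b, c, d, f}, {a, b, c, e, f}, {a, b, d, e, f}, X }

Derivation:
Take S₀ = 𝒜 ∪ {∅, X} = { {}, {a, d, e}, {b, d, f}, X }.
Pass 1: 3 new —
  {a, c, e}  = {b, d, f}ᶜ
  {b, c, f}  = {a, d, e}ᶜ
  {a, b, d, e, f}  = {b, d, f} ∪ {a, d, e}
  — 7 sets.
Pass 2 (4 new):
  {c}  = {a, b, d, e, f}ᶜ
  {a, c, d, e}  = {a, d, e} ∪ {a, c, e}
  {b, c, d, f}  = {b, d, f} ∪ {b, c, f}
  {a, b, c, e, f}  = {b, c, f} ∪ {a, c, e}
  — 11 sets.
Pass 3 (3 new):
  {d}  = {a, b, c, e, f}ᶜ
  {a, e}  = {b, c, d, f}ᶜ
  {b, f}  = {a, c, d, e}ᶜ
  — 14 sets.
Pass 4 adds 2:
  {c, d}  = {c} ∪ {d}
  {a, b, e, f}  = {a, e} ∪ {b, f}
  — 16 sets.
Pass 5: already closed under ᶜ and ∪.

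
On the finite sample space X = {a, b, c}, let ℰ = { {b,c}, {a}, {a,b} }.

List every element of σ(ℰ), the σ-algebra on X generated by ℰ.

|σ(ℰ)| = 8.  σ(ℰ) = { ∅, {a}, {b}, {c}, {a,b}, {a,c}, {b,c}, X }

Working:
Begin from { ∅, {a}, {a,b}, {b,c}, X } (that is, ℰ plus ∅ and X).
Iteration 1. New:
  {c}  = {a,b}ᶜ
  [6 total]
Iteration 2. New:
  {a,c}  = {c} ∪ {a}
  [7 total]
Iteration 3. New:
  {b}  = {a,c}ᶜ
  [8 total]
Iteration 4: stable.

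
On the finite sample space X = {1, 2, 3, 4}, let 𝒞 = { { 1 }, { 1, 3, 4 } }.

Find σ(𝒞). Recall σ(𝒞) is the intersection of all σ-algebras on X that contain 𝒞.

|σ(𝒞)| = 8.  σ(𝒞) = { {}, { 1 }, { 2 }, { 1, 2 }, { 3, 4 }, { 1, 3, 4 }, { 2, 3, 4 }, X }

Working:
Take S₀ = 𝒞 ∪ {∅, X} = { {}, { 1 }, { 1, 3, 4 }, X }.
Step 1 adds 2:
  { 2 }  = X∖{ 1, 3, 4 }
  { 2, 3, 4 }  = X∖{ 1 }
  |family| = 6
Step 2: 1 new —
  { 1, 2 }  = { 2 } ∪ { 1 }
  |family| = 7
Step 3 adds 1:
  { 3, 4 }  = X∖{ 1, 2 }
  |family| = 8
Step 4: already closed under ᶜ and ∪.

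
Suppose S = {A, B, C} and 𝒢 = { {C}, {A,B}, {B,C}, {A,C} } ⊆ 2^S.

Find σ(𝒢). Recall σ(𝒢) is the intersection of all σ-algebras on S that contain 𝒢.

|σ(𝒢)| = 8.  σ(𝒢) = { {}, {A}, {B}, {C}, {A,B}, {A,C}, {B,C}, S }

Derivation:
Begin from { {}, {C}, {A,B}, {A,C}, {B,C}, S } (that is, 𝒢 plus ∅ and S).
Round 1. New:
  {A}  = S∖{B,C}
  {B}  = S∖{A,C}
  |family| = 8
Round 2: stable.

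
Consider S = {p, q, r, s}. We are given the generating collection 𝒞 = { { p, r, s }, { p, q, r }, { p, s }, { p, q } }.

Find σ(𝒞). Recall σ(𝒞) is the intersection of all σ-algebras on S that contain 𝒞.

Answer: σ(𝒞) = { {  }, { p }, { q }, { r }, { s }, { p, q }, { p, r }, { p, s }, { q, r }, { q, s }, { r, s }, { p, q, r }, { p, q, s }, { p, r, s }, { q, r, s }, S }

Check:
Take S₀ = 𝒞 ∪ {∅, S} = { {  }, { p, q }, { p, s }, { p, q, r }, { p, r, s }, S }.
Pass 1 adds 5:
  { q }  = { p, r, s }ᶜ
  { s }  = { p, q, r }ᶜ
  { q, r }  = { p, s }ᶜ
  { r, s }  = { p, q }ᶜ
  { p, q, s }  = { p, s } ∪ { p, q }
  [11 total]
Pass 2: +3 →
  { r }  = { p, q, s }ᶜ
  { q, s }  = { q } ∪ { s }
  { q, r, s }  = { r, s } ∪ { q }
  [14 total]
Pass 3 (2 new):
  { p }  = { q, r, s }ᶜ
  { p, r }  = { q, s }ᶜ
  [16 total]
Pass 4: closed — nothing new.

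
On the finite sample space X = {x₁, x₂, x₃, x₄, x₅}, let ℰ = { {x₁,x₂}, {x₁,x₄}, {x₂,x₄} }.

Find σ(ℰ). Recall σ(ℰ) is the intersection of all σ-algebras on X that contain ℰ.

Begin from { {}, {x₁,x₂}, {x₁,x₄}, {x₂,x₄}, X } (that is, ℰ plus ∅ and X).
Iteration 1 (4 new):
  {x₁,x₂,x₄}  = {x₁,x₄} ∪ {x₁,x₂}
  {x₁,x₃,x₅}  = ᶜ of {x₂,x₄}
  {x₂,x₃,x₅}  = ᶜ of {x₁,x₄}
  {x₃,x₄,x₅}  = ᶜ of {x₁,x₂}
  (now 9)
Iteration 2: +4 →
  {x₃,x₅}  = ᶜ of {x₁,x₂,x₄}
  {x₁,x₂,x₃,x₅}  = {x₁,x₂} ∪ {x₁,x₃,x₅}
  {x₁,x₃,x₄,x₅}  = {x₃,x₄,x₅} ∪ {x₁,x₃,x₅}
  {x₂,x₃,x₄,x₅}  = {x₃,x₄,x₅} ∪ {x₂,x₃,x₅}
  (now 13)
Iteration 3 adds 3:
  {x₁}  = ᶜ of {x₂,x₃,x₄,x₅}
  {x₂}  = ᶜ of {x₁,x₃,x₄,x₅}
  {x₄}  = ᶜ of {x₁,x₂,x₃,x₅}
  (now 16)
Iteration 4: no new sets; the family is a σ-algebra.

Therefore σ(ℰ) = { {}, {x₁}, {x₂}, {x₄}, {x₁,x₂}, {x₁,x₄}, {x₂,x₄}, {x₃,x₅}, {x₁,x₂,x₄}, {x₁,x₃,x₅}, {x₂,x₃,x₅}, {x₃,x₄,x₅}, {x₁,x₂,x₃,x₅}, {x₁,x₃,x₄,x₅}, {x₂,x₃,x₄,x₅}, X } (|σ(ℰ)| = 16).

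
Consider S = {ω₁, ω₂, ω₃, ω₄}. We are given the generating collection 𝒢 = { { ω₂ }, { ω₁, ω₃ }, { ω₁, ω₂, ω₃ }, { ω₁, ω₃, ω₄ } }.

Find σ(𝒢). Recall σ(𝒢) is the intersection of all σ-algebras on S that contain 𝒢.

Begin from { ∅, { ω₂ }, { ω₁, ω₃ }, { ω₁, ω₂, ω₃ }, { ω₁, ω₃, ω₄ }, S } (that is, 𝒢 plus ∅ and S).
Round 1: +2 →
  { ω₄ }  = S∖{ ω₁, ω₂, ω₃ }
  { ω₂, ω₄ }  = S∖{ ω₁, ω₃ }
  (now 8)
Round 2: stable.

Therefore σ(𝒢) = { ∅, { ω₂ }, { ω₄ }, { ω₁, ω₃ }, { ω₂, ω₄ }, { ω₁, ω₂, ω₃ }, { ω₁, ω₃, ω₄ }, S } (|σ(𝒢)| = 8).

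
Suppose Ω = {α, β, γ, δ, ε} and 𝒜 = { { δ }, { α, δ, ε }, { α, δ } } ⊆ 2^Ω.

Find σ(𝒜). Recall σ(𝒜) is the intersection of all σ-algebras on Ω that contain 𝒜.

Answer: σ(𝒜) = { {  }, { α }, { δ }, { ε }, { α, δ }, { α, ε }, { β, γ }, { δ, ε }, { α, β, γ }, { α, δ, ε }, { β, γ, δ }, { β, γ, ε }, { α, β, γ, δ }, { α, β, γ, ε }, { β, γ, δ, ε }, Ω }

Working:
Begin from { {  }, { δ }, { α, δ }, { α, δ, ε }, Ω } (that is, 𝒜 plus ∅ and Ω).
Pass 1 adds 3:
  { β, γ }  = complement { α, δ, ε }
  { β, γ, ε }  = complement { α, δ }
  { α, β, γ, ε }  = complement { δ }
  — 8 sets.
Pass 2: +3 →
  { β, γ, δ }  = { δ } ∪ { β, γ }
  { α, β, γ, δ }  = { α, δ } ∪ { β, γ }
  { β, γ, δ, ε }  = { δ } ∪ { β, γ, ε }
  — 11 sets.
Pass 3: 3 new —
  { α }  = complement { β, γ, δ, ε }
  { ε }  = complement { α, β, γ, δ }
  { α, ε }  = complement { β, γ, δ }
  — 14 sets.
Pass 4 (2 new):
  { δ, ε }  = { δ } ∪ { ε }
  { α, β, γ }  = { β, γ } ∪ { α }
  — 16 sets.
Pass 5: stable.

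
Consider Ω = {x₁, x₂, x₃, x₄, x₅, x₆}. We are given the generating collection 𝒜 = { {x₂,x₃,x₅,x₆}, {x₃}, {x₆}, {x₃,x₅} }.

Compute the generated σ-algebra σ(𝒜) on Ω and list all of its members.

Take S₀ = 𝒜 ∪ {∅, Ω} = { {}, {x₃}, {x₆}, {x₃,x₅}, {x₂,x₃,x₅,x₆}, Ω }.
Iteration 1. New:
  {x₁,x₄}  = {x₂,x₃,x₅,x₆}ᶜ
  {x₃,x₆}  = {x₃} ∪ {x₆}
  {x₃,x₅,x₆}  = {x₃,x₅} ∪ {x₆}
  {x₁,x₂,x₄,x₆}  = {x₃,x₅}ᶜ
  {x₁,x₂,x₃,x₄,x₅}  = {x₆}ᶜ
  {x₁,x₂,x₄,x₅,x₆}  = {x₃}ᶜ
  — 12 sets.
Iteration 2 (8 new):
  {x₁,x₂,x₄}  = {x₃,x₅,x₆}ᶜ
  {x₁,x₃,x₄}  = {x₃} ∪ {x₁,x₄}
  {x₁,x₄,x₆}  = {x₆} ∪ {x₁,x₄}
  {x₁,x₂,x₄,x₅}  = {x₃,x₆}ᶜ
  {x₁,x₃,x₄,x₅}  = {x₁,x₄} ∪ {x₃,x₅}
  {x₁,x₃,x₄,x₆}  = {x₁,x₄} ∪ {x₃,x₆}
  {x₁,x₂,x₃,x₄,x₆}  = {x₁,x₂,x₄,x₆} ∪ {x₃}
  {x₁,x₃,x₄,x₅,x₆}  = {x₁,x₄} ∪ {x₃,x₅,x₆}
  — 20 sets.
Iteration 3. New:
  {x₂}  = {x₁,x₃,x₄,x₅,x₆}ᶜ
  {x₅}  = {x₁,x₂,x₃,x₄,x₆}ᶜ
  {x₂,x₅}  = {x₁,x₃,x₄,x₆}ᶜ
  {x₂,x₆}  = {x₁,x₃,x₄,x₅}ᶜ
  {x₂,x₃,x₅}  = {x₁,x₄,x₆}ᶜ
  {x₂,x₅,x₆}  = {x₁,x₃,x₄}ᶜ
  {x₁,x₂,x₃,x₄}  = {x₁,x₃,x₄} ∪ {x₁,x₂,x₄}
  — 27 sets.
Iteration 4 adds 5:
  {x₂,x₃}  = {x₂} ∪ {x₃}
  {x₅,x₆}  = {x₁,x₂,x₃,x₄}ᶜ
  {x₁,x₄,x₅}  = {x₅} ∪ {x₁,x₄}
  {x₂,x₃,x₆}  = {x₂} ∪ {x₃,x₆}
  {x₁,x₄,x₅,x₆}  = {x₁,x₄,x₆} ∪ {x₅}
  — 32 sets.
Iteration 5: no new sets; the family is a σ-algebra.

Hence σ(𝒜) has 32 members: { {}, {x₂}, {x₃}, {x₅}, {x₆}, {x₁,x₄}, {x₂,x₃}, {x₂,x₅}, {x₂,x₆}, {x₃,x₅}, {x₃,x₆}, {x₅,x₆}, {x₁,x₂,x₄}, {x₁,x₃,x₄}, {x₁,x₄,x₅}, {x₁,x₄,x₆}, {x₂,x₃,x₅}, {x₂,x₃,x₆}, {x₂,x₅,x₆}, {x₃,x₅,x₆}, {x₁,x₂,x₃,x₄}, {x₁,x₂,x₄,x₅}, {x₁,x₂,x₄,x₆}, {x₁,x₃,x₄,x₅}, {x₁,x₃,x₄,x₆}, {x₁,x₄,x₅,x₆}, {x₂,x₃,x₅,x₆}, {x₁,x₂,x₃,x₄,x₅}, {x₁,x₂,x₃,x₄,x₆}, {x₁,x₂,x₄,x₅,x₆}, {x₁,x₃,x₄,x₅,x₆}, Ω }.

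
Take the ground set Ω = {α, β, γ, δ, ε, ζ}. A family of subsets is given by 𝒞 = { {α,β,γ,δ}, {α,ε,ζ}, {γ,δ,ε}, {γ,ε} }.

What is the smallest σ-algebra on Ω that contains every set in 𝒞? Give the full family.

σ(𝒞) (64 sets): { {}, {α}, {β}, {γ}, {δ}, {ε}, {ζ}, {α,β}, {α,γ}, {α,δ}, {α,ε}, {α,ζ}, {β,γ}, {β,δ}, {β,ε}, {β,ζ}, {γ,δ}, {γ,ε}, {γ,ζ}, {δ,ε}, {δ,ζ}, {ε,ζ}, {α,β,γ}, {α,β,δ}, {α,β,ε}, {α,β,ζ}, {α,γ,δ}, {α,γ,ε}, {α,γ,ζ}, {α,δ,ε}, {α,δ,ζ}, {α,ε,ζ}, {β,γ,δ}, {β,γ,ε}, {β,γ,ζ}, {β,δ,ε}, {β,δ,ζ}, {β,ε,ζ}, {γ,δ,ε}, {γ,δ,ζ}, {γ,ε,ζ}, {δ,ε,ζ}, {α,β,γ,δ}, {α,β,γ,ε}, {α,β,γ,ζ}, {α,β,δ,ε}, {α,β,δ,ζ}, {α,β,ε,ζ}, {α,γ,δ,ε}, {α,γ,δ,ζ}, {α,γ,ε,ζ}, {α,δ,ε,ζ}, {β,γ,δ,ε}, {β,γ,δ,ζ}, {β,γ,ε,ζ}, {β,δ,ε,ζ}, {γ,δ,ε,ζ}, {α,β,γ,δ,ε}, {α,β,γ,δ,ζ}, {α,β,γ,ε,ζ}, {α,β,δ,ε,ζ}, {α,γ,δ,ε,ζ}, {β,γ,δ,ε,ζ}, Ω }

Working:
Begin from { {}, {γ,ε}, {α,ε,ζ}, {γ,δ,ε}, {α,β,γ,δ}, Ω } (that is, 𝒞 plus ∅ and Ω).
Step 1: +7 →
  {ε,ζ}  = ᶜ of {α,β,γ,δ}
  {α,β,ζ}  = ᶜ of {γ,δ,ε}
  {β,γ,δ}  = ᶜ of {α,ε,ζ}
  {α,β,δ,ζ}  = ᶜ of {γ,ε}
  {α,γ,ε,ζ}  = {α,ε,ζ} ∪ {γ,ε}
  {α,β,γ,δ,ε}  = {γ,δ,ε} ∪ {α,β,γ,δ}
  {α,γ,δ,ε,ζ}  = {γ,δ,ε} ∪ {α,ε,ζ}
Step 2. New:
  {β}  = ᶜ of {α,γ,δ,ε,ζ}
  {ζ}  = ᶜ of {α,β,γ,δ,ε}
  {β,δ}  = ᶜ of {α,γ,ε,ζ}
  {γ,ε,ζ}  = {ε,ζ} ∪ {γ,ε}
  {α,β,ε,ζ}  = {ε,ζ} ∪ {α,β,ζ}
  {β,γ,δ,ε}  = {γ,δ,ε} ∪ {β,γ,δ}
  {γ,δ,ε,ζ}  = {γ,δ,ε} ∪ {ε,ζ}
  {α,β,γ,δ,ζ}  = {β,γ,δ} ∪ {α,β,δ,ζ}
  {α,β,γ,ε,ζ}  = {α,γ,ε,ζ} ∪ {α,β,ζ}
  {α,β,δ,ε,ζ}  = {α,β,δ,ζ} ∪ {ε,ζ}
  {β,γ,δ,ε,ζ}  = {β,γ,δ} ∪ {ε,ζ}
Step 3 (15 new):
  {α}  = ᶜ of {β,γ,δ,ε,ζ}
  {γ}  = ᶜ of {α,β,δ,ε,ζ}
  {δ}  = ᶜ of {α,β,γ,ε,ζ}
  {ε}  = ᶜ of {α,β,γ,δ,ζ}
  {α,β}  = ᶜ of {γ,δ,ε,ζ}
  {α,ζ}  = ᶜ of {β,γ,δ,ε}
  {β,ζ}  = {β} ∪ {ζ}
  {γ,δ}  = ᶜ of {α,β,ε,ζ}
  {α,β,δ}  = ᶜ of {γ,ε,ζ}
  {β,γ,ε}  = {β} ∪ {γ,ε}
  {β,δ,ζ}  = {β,δ} ∪ {ζ}
  {β,ε,ζ}  = {ε,ζ} ∪ {β}
  {β,γ,δ,ζ}  = {β,γ,δ} ∪ {ζ}
  {β,γ,ε,ζ}  = {β} ∪ {γ,ε,ζ}
  {β,δ,ε,ζ}  = {ε,ζ} ∪ {β,δ}
Step 4 (24 new):
  {α,γ}  = ᶜ of {β,δ,ε,ζ}
  {α,δ}  = ᶜ of {β,γ,ε,ζ}
  {α,ε}  = ᶜ of {β,γ,δ,ζ}
  {β,γ}  = {β} ∪ {γ}
  {β,ε}  = {β} ∪ {ε}
  {γ,ζ}  = {γ} ∪ {ζ}
  {δ,ε}  = {δ} ∪ {ε}
  {δ,ζ}  = {δ} ∪ {ζ}
  {α,β,γ}  = {α,β} ∪ {γ}
  {α,β,ε}  = {α,β} ∪ {ε}
  {α,γ,δ}  = ᶜ of {β,ε,ζ}
  {α,γ,ε}  = ᶜ of {β,δ,ζ}
  {α,γ,ζ}  = {α,ζ} ∪ {γ}
  {α,δ,ζ}  = ᶜ of {β,γ,ε}
  {β,γ,ζ}  = {β,ζ} ∪ {γ}
  {β,δ,ε}  = {β,δ} ∪ {ε}
  {γ,δ,ζ}  = {γ,δ} ∪ {ζ}
  {δ,ε,ζ}  = {δ} ∪ {ε,ζ}
  {α,β,γ,ε}  = {γ,ε} ∪ {α,β}
  {α,β,γ,ζ}  = {γ} ∪ {α,β,ζ}
  {α,β,δ,ε}  = {α,β,δ} ∪ {ε}
  {α,γ,δ,ε}  = ᶜ of {β,ζ}
  {α,γ,δ,ζ}  = {γ,δ} ∪ {α,ζ}
  {α,δ,ε,ζ}  = {α,ε,ζ} ∪ {δ}
Step 5 adds 1:
  {α,δ,ε}  = ᶜ of {β,γ,ζ}
After Step 6 the family is unchanged; done.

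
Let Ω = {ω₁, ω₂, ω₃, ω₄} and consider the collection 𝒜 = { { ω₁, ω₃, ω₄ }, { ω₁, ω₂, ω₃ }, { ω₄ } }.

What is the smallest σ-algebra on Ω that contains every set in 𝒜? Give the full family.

σ(𝒜) = { {  }, { ω₂ }, { ω₄ }, { ω₁, ω₃ }, { ω₂, ω₄ }, { ω₁, ω₂, ω₃ }, { ω₁, ω₃, ω₄ }, Ω }

Check:
Seed the family with 𝒜 together with ∅ and Ω: { {  }, { ω₄ }, { ω₁, ω₂, ω₃ }, { ω₁, ω₃, ω₄ }, Ω }.
Pass 1. New:
  { ω₂ }  = Ω∖{ ω₁, ω₃, ω₄ }
  |family| = 6
Pass 2. New:
  { ω₂, ω₄ }  = { ω₄ } ∪ { ω₂ }
  |family| = 7
Pass 3 adds 1:
  { ω₁, ω₃ }  = Ω∖{ ω₂, ω₄ }
  |family| = 8
Pass 4: no new sets; the family is a σ-algebra.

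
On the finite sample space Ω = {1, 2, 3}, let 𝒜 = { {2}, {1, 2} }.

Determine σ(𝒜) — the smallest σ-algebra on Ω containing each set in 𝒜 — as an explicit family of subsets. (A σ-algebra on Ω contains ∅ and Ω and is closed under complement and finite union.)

σ(𝒜) (8 sets): { {}, {1}, {2}, {3}, {1, 2}, {1, 3}, {2, 3}, Ω }

Trace:
Seed the family with 𝒜 together with ∅ and Ω: { {}, {2}, {1, 2}, Ω }.
Step 1 (2 new):
  {3}  = Ω∖{1, 2}
  {1, 3}  = Ω∖{2}
Step 2. New:
  {2, 3}  = {3} ∪ {2}
Step 3: +1 →
  {1}  = Ω∖{2, 3}
Step 4: no new sets; the family is a σ-algebra.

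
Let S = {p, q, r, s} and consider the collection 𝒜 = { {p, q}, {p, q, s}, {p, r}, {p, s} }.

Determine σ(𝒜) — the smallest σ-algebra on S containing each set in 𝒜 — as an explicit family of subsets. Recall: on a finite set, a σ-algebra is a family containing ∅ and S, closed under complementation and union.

Take S₀ = 𝒜 ∪ {∅, S} = { {}, {p, q}, {p, r}, {p, s}, {p, q, s}, S }.
Step 1 (6 new):
  {r}  = {p, q, s}ᶜ
  {q, r}  = {p, s}ᶜ
  {q, s}  = {p, r}ᶜ
  {r, s}  = {p, q}ᶜ
  {p, q, r}  = {p, q} ∪ {p, r}
  {p, r, s}  = {p, s} ∪ {p, r}
Step 2. New:
  {q}  = {p, r, s}ᶜ
  {s}  = {p, q, r}ᶜ
  {q, r, s}  = {r, s} ∪ {q, r}
Step 3: +1 →
  {p}  = {q, r, s}ᶜ
Step 4 adds nothing — fixpoint reached.

σ(𝒜) = { {}, {p}, {q}, {r}, {s}, {p, q}, {p, r}, {p, s}, {q, r}, {q, s}, {r, s}, {p, q, r}, {p, q, s}, {p, r, s}, {q, r, s}, S }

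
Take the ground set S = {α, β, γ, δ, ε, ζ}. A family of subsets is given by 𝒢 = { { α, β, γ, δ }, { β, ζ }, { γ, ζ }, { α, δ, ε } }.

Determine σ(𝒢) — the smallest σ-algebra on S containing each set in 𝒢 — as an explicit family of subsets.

Seed the family with 𝒢 together with ∅ and S: { {}, { β, ζ }, { γ, ζ }, { α, δ, ε }, { α, β, γ, δ }, S }.
Step 1 adds 8:
  { ε, ζ }  = { α, β, γ, δ }ᶜ
  { β, γ, ζ }  = { α, δ, ε }ᶜ
  { α, β, δ, ε }  = { γ, ζ }ᶜ
  { α, γ, δ, ε }  = { β, ζ }ᶜ
  { α, β, γ, δ, ε }  = { α, δ, ε } ∪ { α, β, γ, δ }
  { α, β, γ, δ, ζ }  = { γ, ζ } ∪ { α, β, γ, δ }
  { α, β, δ, ε, ζ }  = { α, δ, ε } ∪ { β, ζ }
  { α, γ, δ, ε, ζ }  = { α, δ, ε } ∪ { γ, ζ }
  [14 total]
Step 2. New:
  { β }  = { α, γ, δ, ε, ζ }ᶜ
  { γ }  = { α, β, δ, ε, ζ }ᶜ
  { ε }  = { α, β, γ, δ, ζ }ᶜ
  { ζ }  = { α, β, γ, δ, ε }ᶜ
  { β, ε, ζ }  = { ε, ζ } ∪ { β, ζ }
  { γ, ε, ζ }  = { ε, ζ } ∪ { γ, ζ }
  { α, δ, ε, ζ }  = { α, δ, ε } ∪ { ε, ζ }
  { β, γ, ε, ζ }  = { ε, ζ } ∪ { β, γ, ζ }
  [22 total]
Step 3: +6 →
  { α, δ }  = { β, γ, ε, ζ }ᶜ
  { β, γ }  = { α, δ, ε, ζ }ᶜ
  { β, ε }  = { β } ∪ { ε }
  { γ, ε }  = { ε } ∪ { γ }
  { α, β, δ }  = { γ, ε, ζ }ᶜ
  { α, γ, δ }  = { β, ε, ζ }ᶜ
  [28 total]
Step 4 (4 new):
  { α, δ, ζ }  = { ζ } ∪ { α, δ }
  { β, γ, ε }  = { β, ε } ∪ { γ }
  { α, β, δ, ζ }  = { γ, ε }ᶜ
  { α, γ, δ, ζ }  = { β, ε }ᶜ
  [32 total]
Step 5: already closed under ᶜ and ∪.

|σ(𝒢)| = 32.  σ(𝒢) = { {}, { β }, { γ }, { ε }, { ζ }, { α, δ }, { β, γ }, { β, ε }, { β, ζ }, { γ, ε }, { γ, ζ }, { ε, ζ }, { α, β, δ }, { α, γ, δ }, { α, δ, ε }, { α, δ, ζ }, { β, γ, ε }, { β, γ, ζ }, { β, ε, ζ }, { γ, ε, ζ }, { α, β, γ, δ }, { α, β, δ, ε }, { α, β, δ, ζ }, { α, γ, δ, ε }, { α, γ, δ, ζ }, { α, δ, ε, ζ }, { β, γ, ε, ζ }, { α, β, γ, δ, ε }, { α, β, γ, δ, ζ }, { α, β, δ, ε, ζ }, { α, γ, δ, ε, ζ }, S }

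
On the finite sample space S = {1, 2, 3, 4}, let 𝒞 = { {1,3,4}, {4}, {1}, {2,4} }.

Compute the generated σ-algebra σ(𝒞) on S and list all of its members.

Initial family (6 sets): { {}, {1}, {4}, {2,4}, {1,3,4}, S }.
Round 1: +6 →
  {2}  = {1,3,4}ᶜ
  {1,3}  = {2,4}ᶜ
  {1,4}  = {4} ∪ {1}
  {1,2,3}  = {4}ᶜ
  {1,2,4}  = {2,4} ∪ {1}
  {2,3,4}  = {1}ᶜ
  [12 total]
Round 2. New:
  {3}  = {1,2,4}ᶜ
  {1,2}  = {2} ∪ {1}
  {2,3}  = {1,4}ᶜ
  [15 total]
Round 3: 1 new —
  {3,4}  = {1,2}ᶜ
  [16 total]
Round 4 adds nothing — fixpoint reached.

|σ(𝒞)| = 16.  σ(𝒞) = { {}, {1}, {2}, {3}, {4}, {1,2}, {1,3}, {1,4}, {2,3}, {2,4}, {3,4}, {1,2,3}, {1,2,4}, {1,3,4}, {2,3,4}, S }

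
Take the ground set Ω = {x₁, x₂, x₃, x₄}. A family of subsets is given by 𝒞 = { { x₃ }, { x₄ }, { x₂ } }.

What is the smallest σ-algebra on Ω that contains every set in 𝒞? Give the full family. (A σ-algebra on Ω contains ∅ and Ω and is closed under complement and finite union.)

Initial family (5 sets): { {  }, { x₂ }, { x₃ }, { x₄ }, Ω }.
Round 1 adds 6:
  { x₂, x₃ }  = { x₃ } ∪ { x₂ }
  { x₂, x₄ }  = { x₄ } ∪ { x₂ }
  { x₃, x₄ }  = { x₃ } ∪ { x₄ }
  { x₁, x₂, x₃ }  = ᶜ of { x₄ }
  { x₁, x₂, x₄ }  = ᶜ of { x₃ }
  { x₁, x₃, x₄ }  = ᶜ of { x₂ }
  |family| = 11
Round 2. New:
  { x₁, x₂ }  = ᶜ of { x₃, x₄ }
  { x₁, x₃ }  = ᶜ of { x₂, x₄ }
  { x₁, x₄ }  = ᶜ of { x₂, x₃ }
  { x₂, x₃, x₄ }  = { x₃, x₄ } ∪ { x₂ }
  |family| = 15
Round 3 adds 1:
  { x₁ }  = ᶜ of { x₂, x₃, x₄ }
  |family| = 16
Round 4: already closed under ᶜ and ∪.

σ(𝒞) = { {  }, { x₁ }, { x₂ }, { x₃ }, { x₄ }, { x₁, x₂ }, { x₁, x₃ }, { x₁, x₄ }, { x₂, x₃ }, { x₂, x₄ }, { x₃, x₄ }, { x₁, x₂, x₃ }, { x₁, x₂, x₄ }, { x₁, x₃, x₄ }, { x₂, x₃, x₄ }, Ω }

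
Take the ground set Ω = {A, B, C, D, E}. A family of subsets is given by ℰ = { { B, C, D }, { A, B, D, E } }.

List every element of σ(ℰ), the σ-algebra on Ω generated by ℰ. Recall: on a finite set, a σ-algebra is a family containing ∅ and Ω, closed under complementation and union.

Seed the family with ℰ together with ∅ and Ω: { {  }, { B, C, D }, { A, B, D, E }, Ω }.
Iteration 1. New:
  { C }  = Ω∖{ A, B, D, E }
  { A, E }  = Ω∖{ B, C, D }
  |family| = 6
Iteration 2. New:
  { A, C, E }  = { C } ∪ { A, E }
  |family| = 7
Iteration 3 (1 new):
  { B, D }  = Ω∖{ A, C, E }
  |family| = 8
Iteration 4: stable.

Hence σ(ℰ) has 8 members: { {  }, { C }, { A, E }, { B, D }, { A, C, E }, { B, C, D }, { A, B, D, E }, Ω }.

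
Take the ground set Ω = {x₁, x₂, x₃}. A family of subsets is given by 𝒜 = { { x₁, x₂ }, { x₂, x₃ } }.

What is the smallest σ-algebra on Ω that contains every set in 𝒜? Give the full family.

Begin from { ∅, { x₁, x₂ }, { x₂, x₃ }, Ω } (that is, 𝒜 plus ∅ and Ω).
Pass 1. New:
  { x₁ }  = Ω∖{ x₂, x₃ }
  { x₃ }  = Ω∖{ x₁, x₂ }
  |family| = 6
Pass 2: 1 new —
  { x₁, x₃ }  = { x₃ } ∪ { x₁ }
  |family| = 7
Pass 3: +1 →
  { x₂ }  = Ω∖{ x₁, x₃ }
  |family| = 8
Pass 4: already closed under ᶜ and ∪.

σ(𝒜) = { ∅, { x₁ }, { x₂ }, { x₃ }, { x₁, x₂ }, { x₁, x₃ }, { x₂, x₃ }, Ω }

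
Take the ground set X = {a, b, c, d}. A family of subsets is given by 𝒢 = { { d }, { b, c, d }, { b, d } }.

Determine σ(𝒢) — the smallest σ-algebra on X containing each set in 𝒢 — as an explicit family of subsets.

Start: 𝒢 ∪ {∅, X} = { {  }, { d }, { b, d }, { b, c, d }, X }.
Round 1 (3 new):
  { a }  = ᶜ of { b, c, d }
  { a, c }  = ᶜ of { b, d }
  { a, b, c }  = ᶜ of { d }
  |family| = 8
Round 2: 3 new —
  { a, d }  = { d } ∪ { a }
  { a, b, d }  = { b, d } ∪ { a }
  { a, c, d }  = { d } ∪ { a, c }
  |family| = 11
Round 3 adds 3:
  { b }  = ᶜ of { a, c, d }
  { c }  = ᶜ of { a, b, d }
  { b, c }  = ᶜ of { a, d }
  |family| = 14
Round 4: 2 new —
  { a, b }  = { b } ∪ { a }
  { c, d }  = { c } ∪ { d }
  |family| = 16
Round 5: no new sets; the family is a σ-algebra.

σ(𝒢) = { {  }, { a }, { b }, { c }, { d }, { a, b }, { a, c }, { a, d }, { b, c }, { b, d }, { c, d }, { a, b, c }, { a, b, d }, { a, c, d }, { b, c, d }, X }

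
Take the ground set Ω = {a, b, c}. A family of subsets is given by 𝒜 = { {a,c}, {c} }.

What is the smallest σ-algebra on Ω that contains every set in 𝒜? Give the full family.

σ(𝒜) (8 sets): { {}, {a}, {b}, {c}, {a,b}, {a,c}, {b,c}, Ω }

Trace:
Begin from { {}, {c}, {a,c}, Ω } (that is, 𝒜 plus ∅ and Ω).
Pass 1: +2 →
  {b}  = {a,c}ᶜ
  {a,b}  = {c}ᶜ
  [6 total]
Pass 2: +1 →
  {b,c}  = {c} ∪ {b}
  [7 total]
Pass 3. New:
  {a}  = {b,c}ᶜ
  [8 total]
Pass 4: closed — nothing new.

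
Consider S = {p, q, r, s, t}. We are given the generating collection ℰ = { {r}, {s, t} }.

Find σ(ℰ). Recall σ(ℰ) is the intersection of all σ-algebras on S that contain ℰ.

|σ(ℰ)| = 8.  σ(ℰ) = { {}, {r}, {p, q}, {s, t}, {p, q, r}, {r, s, t}, {p, q, s, t}, S }

Check:
Start: ℰ ∪ {∅, S} = { {}, {r}, {s, t}, S }.
Step 1: 3 new —
  {p, q, r}  = {s, t}ᶜ
  {r, s, t}  = {r} ∪ {s, t}
  {p, q, s, t}  = {r}ᶜ
  (now 7)
Step 2. New:
  {p, q}  = {r, s, t}ᶜ
  (now 8)
Step 3: stable.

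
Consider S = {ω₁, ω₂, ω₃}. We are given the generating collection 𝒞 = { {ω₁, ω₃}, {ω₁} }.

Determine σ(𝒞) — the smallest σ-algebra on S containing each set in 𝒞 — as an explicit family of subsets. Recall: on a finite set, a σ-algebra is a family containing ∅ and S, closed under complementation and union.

|σ(𝒞)| = 8.  σ(𝒞) = { ∅, {ω₁}, {ω₂}, {ω₃}, {ω₁, ω₂}, {ω₁, ω₃}, {ω₂, ω₃}, S }

Derivation:
Start: 𝒞 ∪ {∅, S} = { ∅, {ω₁}, {ω₁, ω₃}, S }.
Step 1: +2 →
  {ω₂}  = complement {ω₁, ω₃}
  {ω₂, ω₃}  = complement {ω₁}
  [6 total]
Step 2: +1 →
  {ω₁, ω₂}  = {ω₂} ∪ {ω₁}
  [7 total]
Step 3: +1 →
  {ω₃}  = complement {ω₁, ω₂}
  [8 total]
Step 4: closed — nothing new.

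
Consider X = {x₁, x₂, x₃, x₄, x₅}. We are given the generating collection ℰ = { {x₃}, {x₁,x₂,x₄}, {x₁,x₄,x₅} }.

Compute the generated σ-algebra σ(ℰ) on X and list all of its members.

Take S₀ = ℰ ∪ {∅, X} = { {}, {x₃}, {x₁,x₂,x₄}, {x₁,x₄,x₅}, X }.
Round 1 (5 new):
  {x₂,x₃}  = X∖{x₁,x₄,x₅}
  {x₃,x₅}  = X∖{x₁,x₂,x₄}
  {x₁,x₂,x₃,x₄}  = {x₃} ∪ {x₁,x₂,x₄}
  {x₁,x₂,x₄,x₅}  = X∖{x₃}
  {x₁,x₃,x₄,x₅}  = {x₁,x₄,x₅} ∪ {x₃}
Round 2 (3 new):
  {x₂}  = X∖{x₁,x₃,x₄,x₅}
  {x₅}  = X∖{x₁,x₂,x₃,x₄}
  {x₂,x₃,x₅}  = {x₂,x₃} ∪ {x₃,x₅}
Round 3 (2 new):
  {x₁,x₄}  = X∖{x₂,x₃,x₅}
  {x₂,x₅}  = {x₂} ∪ {x₅}
Round 4 adds 1:
  {x₁,x₃,x₄}  = X∖{x₂,x₅}
Round 5: closed — nothing new.

Therefore σ(ℰ) = { {}, {x₂}, {x₃}, {x₅}, {x₁,x₄}, {x₂,x₃}, {x₂,x₅}, {x₃,x₅}, {x₁,x₂,x₄}, {x₁,x₃,x₄}, {x₁,x₄,x₅}, {x₂,x₃,x₅}, {x₁,x₂,x₃,x₄}, {x₁,x₂,x₄,x₅}, {x₁,x₃,x₄,x₅}, X } (|σ(ℰ)| = 16).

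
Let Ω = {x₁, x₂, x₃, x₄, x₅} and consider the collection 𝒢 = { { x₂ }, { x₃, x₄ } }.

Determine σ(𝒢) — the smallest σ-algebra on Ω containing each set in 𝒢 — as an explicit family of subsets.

Answer: σ(𝒢) = { {  }, { x₂ }, { x₁, x₅ }, { x₃, x₄ }, { x₁, x₂, x₅ }, { x₂, x₃, x₄ }, { x₁, x₃, x₄, x₅ }, Ω }

Derivation:
Start: 𝒢 ∪ {∅, Ω} = { {  }, { x₂ }, { x₃, x₄ }, Ω }.
Round 1: +3 →
  { x₁, x₂, x₅ }  = ᶜ of { x₃, x₄ }
  { x₂, x₃, x₄ }  = { x₂ } ∪ { x₃, x₄ }
  { x₁, x₃, x₄, x₅ }  = ᶜ of { x₂ }
  (now 7)
Round 2 (1 new):
  { x₁, x₅ }  = ᶜ of { x₂, x₃, x₄ }
  (now 8)
Round 3: stable.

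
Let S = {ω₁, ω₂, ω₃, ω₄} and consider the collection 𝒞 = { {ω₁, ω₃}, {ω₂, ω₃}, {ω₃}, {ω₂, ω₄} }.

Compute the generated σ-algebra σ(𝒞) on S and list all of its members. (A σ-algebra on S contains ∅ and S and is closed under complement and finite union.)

Initial family (6 sets): { {}, {ω₃}, {ω₁, ω₃}, {ω₂, ω₃}, {ω₂, ω₄}, S }.
Step 1: +4 →
  {ω₁, ω₄}  = {ω₂, ω₃}ᶜ
  {ω₁, ω₂, ω₃}  = {ω₂, ω₃} ∪ {ω₁, ω₃}
  {ω₁, ω₂, ω₄}  = {ω₃}ᶜ
  {ω₂, ω₃, ω₄}  = {ω₃} ∪ {ω₂, ω₄}
  (now 10)
Step 2 (3 new):
  {ω₁}  = {ω₂, ω₃, ω₄}ᶜ
  {ω₄}  = {ω₁, ω₂, ω₃}ᶜ
  {ω₁, ω₃, ω₄}  = {ω₃} ∪ {ω₁, ω₄}
  (now 13)
Step 3. New:
  {ω₂}  = {ω₁, ω₃, ω₄}ᶜ
  {ω₃, ω₄}  = {ω₃} ∪ {ω₄}
  (now 15)
Step 4: +1 →
  {ω₁, ω₂}  = {ω₃, ω₄}ᶜ
  (now 16)
After Step 5 the family is unchanged; done.

σ(𝒞) = { {}, {ω₁}, {ω₂}, {ω₃}, {ω₄}, {ω₁, ω₂}, {ω₁, ω₃}, {ω₁, ω₄}, {ω₂, ω₃}, {ω₂, ω₄}, {ω₃, ω₄}, {ω₁, ω₂, ω₃}, {ω₁, ω₂, ω₄}, {ω₁, ω₃, ω₄}, {ω₂, ω₃, ω₄}, S }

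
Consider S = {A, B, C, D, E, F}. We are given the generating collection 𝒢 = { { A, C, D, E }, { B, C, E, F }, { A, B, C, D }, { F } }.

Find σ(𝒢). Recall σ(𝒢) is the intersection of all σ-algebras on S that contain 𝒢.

Begin from { {  }, { F }, { A, B, C, D }, { A, C, D, E }, { B, C, E, F }, S } (that is, 𝒢 plus ∅ and S).
Iteration 1 (6 new):
  { A, D }  = ᶜ of { B, C, E, F }
  { B, F }  = ᶜ of { A, C, D, E }
  { E, F }  = ᶜ of { A, B, C, D }
  { A, B, C, D, E }  = ᶜ of { F }
  { A, B, C, D, F }  = { A, B, C, D } ∪ { F }
  { A, C, D, E, F }  = { A, C, D, E } ∪ { F }
  — 12 sets.
Iteration 2. New:
  { B }  = ᶜ of { A, C, D, E, F }
  { E }  = ᶜ of { A, B, C, D, F }
  { A, D, F }  = { F } ∪ { A, D }
  { B, E, F }  = { E, F } ∪ { B, F }
  { A, B, D, F }  = { B, F } ∪ { A, D }
  { A, D, E, F }  = { E, F } ∪ { A, D }
  — 18 sets.
Iteration 3: +8 →
  { B, C }  = ᶜ of { A, D, E, F }
  { B, E }  = { B } ∪ { E }
  { C, E }  = ᶜ of { A, B, D, F }
  { A, B, D }  = { A, D } ∪ { B }
  { A, C, D }  = ᶜ of { B, E, F }
  { A, D, E }  = { A, D } ∪ { E }
  { B, C, E }  = ᶜ of { A, D, F }
  { A, B, D, E, F }  = { A, D } ∪ { B, E, F }
  — 26 sets.
Iteration 4 (5 new):
  { C }  = ᶜ of { A, B, D, E, F }
  { B, C, F }  = ᶜ of { A, D, E }
  { C, E, F }  = ᶜ of { A, B, D }
  { A, B, D, E }  = { A, D, E } ∪ { B, E }
  { A, C, D, F }  = ᶜ of { B, E }
  — 31 sets.
Iteration 5 (1 new):
  { C, F }  = ᶜ of { A, B, D, E }
  — 32 sets.
Iteration 6: already closed under ᶜ and ∪.

σ(𝒢) = { {  }, { B }, { C }, { E }, { F }, { A, D }, { B, C }, { B, E }, { B, F }, { C, E }, { C, F }, { E, F }, { A, B, D }, { A, C, D }, { A, D, E }, { A, D, F }, { B, C, E }, { B, C, F }, { B, E, F }, { C, E, F }, { A, B, C, D }, { A, B, D, E }, { A, B, D, F }, { A, C, D, E }, { A, C, D, F }, { A, D, E, F }, { B, C, E, F }, { A, B, C, D, E }, { A, B, C, D, F }, { A, B, D, E, F }, { A, C, D, E, F }, S }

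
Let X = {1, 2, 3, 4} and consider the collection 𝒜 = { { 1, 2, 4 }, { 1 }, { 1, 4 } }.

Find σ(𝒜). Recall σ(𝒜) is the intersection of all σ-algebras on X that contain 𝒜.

Answer: σ(𝒜) = { {  }, { 1 }, { 2 }, { 3 }, { 4 }, { 1, 2 }, { 1, 3 }, { 1, 4 }, { 2, 3 }, { 2, 4 }, { 3, 4 }, { 1, 2, 3 }, { 1, 2, 4 }, { 1, 3, 4 }, { 2, 3, 4 }, X }

Check:
Start: 𝒜 ∪ {∅, X} = { {  }, { 1 }, { 1, 4 }, { 1, 2, 4 }, X }.
Iteration 1: +3 →
  { 3 }  = complement { 1, 2, 4 }
  { 2, 3 }  = complement { 1, 4 }
  { 2, 3, 4 }  = complement { 1 }
  |family| = 8
Iteration 2: +3 →
  { 1, 3 }  = { 3 } ∪ { 1 }
  { 1, 2, 3 }  = { 2, 3 } ∪ { 1 }
  { 1, 3, 4 }  = { 3 } ∪ { 1, 4 }
  |family| = 11
Iteration 3 adds 3:
  { 2 }  = complement { 1, 3, 4 }
  { 4 }  = complement { 1, 2, 3 }
  { 2, 4 }  = complement { 1, 3 }
  |family| = 14
Iteration 4: +2 →
  { 1, 2 }  = { 2 } ∪ { 1 }
  { 3, 4 }  = { 3 } ∪ { 4 }
  |family| = 16
Iteration 5 adds nothing — fixpoint reached.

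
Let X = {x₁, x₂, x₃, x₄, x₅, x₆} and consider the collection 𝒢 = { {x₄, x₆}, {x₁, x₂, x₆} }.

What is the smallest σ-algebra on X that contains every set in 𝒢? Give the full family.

σ(𝒢) (16 sets): { ∅, {x₄}, {x₆}, {x₁, x₂}, {x₃, x₅}, {x₄, x₆}, {x₁, x₂, x₄}, {x₁, x₂, x₆}, {x₃, x₄, x₅}, {x₃, x₅, x₆}, {x₁, x₂, x₃, x₅}, {x₁, x₂, x₄, x₆}, {x₃, x₄, x₅, x₆}, {x₁, x₂, x₃, x₄, x₅}, {x₁, x₂, x₃, x₅, x₆}, X }

Working:
Initial family (4 sets): { ∅, {x₄, x₆}, {x₁, x₂, x₆}, X }.
Iteration 1 (3 new):
  {x₃, x₄, x₅}  = complement {x₁, x₂, x₆}
  {x₁, x₂, x₃, x₅}  = complement {x₄, x₆}
  {x₁, x₂, x₄, x₆}  = {x₄, x₆} ∪ {x₁, x₂, x₆}
  (now 7)
Iteration 2: +4 →
  {x₃, x₅}  = complement {x₁, x₂, x₄, x₆}
  {x₃, x₄, x₅, x₆}  = {x₃, x₄, x₅} ∪ {x₄, x₆}
  {x₁, x₂, x₃, x₄, x₅}  = {x₃, x₄, x₅} ∪ {x₁, x₂, x₃, x₅}
  {x₁, x₂, x₃, x₅, x₆}  = {x₁, x₂, x₆} ∪ {x₁, x₂, x₃, x₅}
  (now 11)
Iteration 3. New:
  {x₄}  = complement {x₁, x₂, x₃, x₅, x₆}
  {x₆}  = complement {x₁, x₂, x₃, x₄, x₅}
  {x₁, x₂}  = complement {x₃, x₄, x₅, x₆}
  (now 14)
Iteration 4 (2 new):
  {x₁, x₂, x₄}  = {x₁, x₂} ∪ {x₄}
  {x₃, x₅, x₆}  = {x₃, x₅} ∪ {x₆}
  (now 16)
Iteration 5: no new sets; the family is a σ-algebra.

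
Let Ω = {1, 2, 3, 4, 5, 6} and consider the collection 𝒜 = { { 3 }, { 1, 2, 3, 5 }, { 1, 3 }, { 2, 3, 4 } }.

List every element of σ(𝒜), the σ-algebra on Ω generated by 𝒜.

|σ(𝒜)| = 64.  σ(𝒜) = { {  }, { 1 }, { 2 }, { 3 }, { 4 }, { 5 }, { 6 }, { 1, 2 }, { 1, 3 }, { 1, 4 }, { 1, 5 }, { 1, 6 }, { 2, 3 }, { 2, 4 }, { 2, 5 }, { 2, 6 }, { 3, 4 }, { 3, 5 }, { 3, 6 }, { 4, 5 }, { 4, 6 }, { 5, 6 }, { 1, 2, 3 }, { 1, 2, 4 }, { 1, 2, 5 }, { 1, 2, 6 }, { 1, 3, 4 }, { 1, 3, 5 }, { 1, 3, 6 }, { 1, 4, 5 }, { 1, 4, 6 }, { 1, 5, 6 }, { 2, 3, 4 }, { 2, 3, 5 }, { 2, 3, 6 }, { 2, 4, 5 }, { 2, 4, 6 }, { 2, 5, 6 }, { 3, 4, 5 }, { 3, 4, 6 }, { 3, 5, 6 }, { 4, 5, 6 }, { 1, 2, 3, 4 }, { 1, 2, 3, 5 }, { 1, 2, 3, 6 }, { 1, 2, 4, 5 }, { 1, 2, 4, 6 }, { 1, 2, 5, 6 }, { 1, 3, 4, 5 }, { 1, 3, 4, 6 }, { 1, 3, 5, 6 }, { 1, 4, 5, 6 }, { 2, 3, 4, 5 }, { 2, 3, 4, 6 }, { 2, 3, 5, 6 }, { 2, 4, 5, 6 }, { 3, 4, 5, 6 }, { 1, 2, 3, 4, 5 }, { 1, 2, 3, 4, 6 }, { 1, 2, 3, 5, 6 }, { 1, 2, 4, 5, 6 }, { 1, 3, 4, 5, 6 }, { 2, 3, 4, 5, 6 }, Ω }

Working:
Initial family (6 sets): { {  }, { 3 }, { 1, 3 }, { 2, 3, 4 }, { 1, 2, 3, 5 }, Ω }.
Iteration 1: 6 new —
  { 4, 6 }  = ᶜ of { 1, 2, 3, 5 }
  { 1, 5, 6 }  = ᶜ of { 2, 3, 4 }
  { 1, 2, 3, 4 }  = { 2, 3, 4 } ∪ { 1, 3 }
  { 2, 4, 5, 6 }  = ᶜ of { 1, 3 }
  { 1, 2, 3, 4, 5 }  = { 2, 3, 4 } ∪ { 1, 2, 3, 5 }
  { 1, 2, 4, 5, 6 }  = ᶜ of { 3 }
Iteration 2: +10 →
  { 6 }  = ᶜ of { 1, 2, 3, 4, 5 }
  { 5, 6 }  = ᶜ of { 1, 2, 3, 4 }
  { 3, 4, 6 }  = { 3 } ∪ { 4, 6 }
  { 1, 3, 4, 6 }  = { 1, 3 } ∪ { 4, 6 }
  { 1, 3, 5, 6 }  = { 3 } ∪ { 1, 5, 6 }
  { 1, 4, 5, 6 }  = { 1, 5, 6 } ∪ { 4, 6 }
  { 2, 3, 4, 6 }  = { 2, 3, 4 } ∪ { 4, 6 }
  { 1, 2, 3, 4, 6 }  = { 1, 2, 3, 4 } ∪ { 4, 6 }
  { 1, 2, 3, 5, 6 }  = { 1, 5, 6 } ∪ { 1, 2, 3, 5 }
  { 2, 3, 4, 5, 6 }  = { 2, 3, 4 } ∪ { 2, 4, 5, 6 }
Iteration 3. New:
  { 1 }  = ᶜ of { 2, 3, 4, 5, 6 }
  { 4 }  = ᶜ of { 1, 2, 3, 5, 6 }
  { 5 }  = ᶜ of { 1, 2, 3, 4, 6 }
  { 1, 5 }  = ᶜ of { 2, 3, 4, 6 }
  { 2, 3 }  = ᶜ of { 1, 4, 5, 6 }
  { 2, 4 }  = ᶜ of { 1, 3, 5, 6 }
  { 2, 5 }  = ᶜ of { 1, 3, 4, 6 }
  { 3, 6 }  = { 6 } ∪ { 3 }
  { 1, 2, 5 }  = ᶜ of { 3, 4, 6 }
  { 1, 3, 6 }  = { 1, 3 } ∪ { 6 }
  { 3, 5, 6 }  = { 5, 6 } ∪ { 3 }
  { 4, 5, 6 }  = { 5, 6 } ∪ { 4, 6 }
  { 3, 4, 5, 6 }  = { 5, 6 } ∪ { 3, 4, 6 }
  { 1, 3, 4, 5, 6 }  = { 5, 6 } ∪ { 1, 3, 4, 6 }
Iteration 4: +23 →
  { 2 }  = ᶜ of { 1, 3, 4, 5, 6 }
  { 1, 2 }  = ᶜ of { 3, 4, 5, 6 }
  { 1, 4 }  = { 1 } ∪ { 4 }
  { 1, 6 }  = { 1 } ∪ { 6 }
  { 3, 4 }  = { 3 } ∪ { 4 }
  { 3, 5 }  = { 5 } ∪ { 3 }
  { 4, 5 }  = { 5 } ∪ { 4 }
  { 1, 2, 3 }  = ᶜ of { 4, 5, 6 }
  { 1, 2, 4 }  = ᶜ of { 3, 5, 6 }
  { 1, 3, 4 }  = { 1, 3 } ∪ { 4 }
  { 1, 3, 5 }  = { 5 } ∪ { 1, 3 }
  { 1, 4, 5 }  = { 1, 5 } ∪ { 4 }
  { 1, 4, 6 }  = { 1 } ∪ { 4, 6 }
  { 2, 3, 5 }  = { 2, 5 } ∪ { 3 }
  { 2, 3, 6 }  = { 6 } ∪ { 2, 3 }
  { 2, 4, 5 }  = ᶜ of { 1, 3, 6 }
  { 2, 4, 6 }  = { 6 } ∪ { 2, 4 }
  { 2, 5, 6 }  = { 2, 5 } ∪ { 5, 6 }
  { 1, 2, 3, 6 }  = { 1, 3, 6 } ∪ { 2, 3 }
  { 1, 2, 4, 5 }  = ᶜ of { 3, 6 }
  { 1, 2, 5, 6 }  = { 2, 5 } ∪ { 1, 5, 6 }
  { 2, 3, 4, 5 }  = { 2, 5 } ∪ { 2, 3, 4 }
  { 2, 3, 5, 6 }  = { 2, 5 } ∪ { 3, 5, 6 }
Iteration 5 adds 5:
  { 2, 6 }  = { 2 } ∪ { 6 }
  { 1, 2, 6 }  = { 1, 6 } ∪ { 2 }
  { 3, 4, 5 }  = { 3, 4 } ∪ { 4, 5 }
  { 1, 2, 4, 6 }  = ᶜ of { 3, 5 }
  { 1, 3, 4, 5 }  = { 3, 4 } ∪ { 1, 3, 5 }
After Iteration 6 the family is unchanged; done.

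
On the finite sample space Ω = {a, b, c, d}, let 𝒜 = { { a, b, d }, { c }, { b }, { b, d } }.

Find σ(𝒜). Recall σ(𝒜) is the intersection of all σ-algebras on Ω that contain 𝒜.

σ(𝒜) (16 sets): { {}, { a }, { b }, { c }, { d }, { a, b }, { a, c }, { a, d }, { b, c }, { b, d }, { c, d }, { a, b, c }, { a, b, d }, { a, c, d }, { b, c, d }, Ω }

Check:
Initial family (6 sets): { {}, { b }, { c }, { b, d }, { a, b, d }, Ω }.
Step 1. New:
  { a, c }  = complement { b, d }
  { b, c }  = { c } ∪ { b }
  { a, c, d }  = complement { b }
  { b, c, d }  = { c } ∪ { b, d }
  |family| = 10
Step 2 (3 new):
  { a }  = complement { b, c, d }
  { a, d }  = complement { b, c }
  { a, b, c }  = { b } ∪ { a, c }
  |family| = 13
Step 3 (2 new):
  { d }  = complement { a, b, c }
  { a, b }  = { b } ∪ { a }
  |family| = 15
Step 4: +1 →
  { c, d }  = complement { a, b }
  |family| = 16
Step 5: closed — nothing new.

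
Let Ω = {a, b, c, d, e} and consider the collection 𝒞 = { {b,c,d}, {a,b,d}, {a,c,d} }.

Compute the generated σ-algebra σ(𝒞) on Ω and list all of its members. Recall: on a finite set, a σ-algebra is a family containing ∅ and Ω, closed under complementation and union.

Answer: σ(𝒞) = { ∅, {a}, {b}, {c}, {d}, {e}, {a,b}, {a,c}, {a,d}, {a,e}, {b,c}, {b,d}, {b,e}, {c,d}, {c,e}, {d,e}, {a,b,c}, {a,b,d}, {a,b,e}, {a,c,d}, {a,c,e}, {a,d,e}, {b,c,d}, {b,c,e}, {b,d,e}, {c,d,e}, {a,b,c,d}, {a,b,c,e}, {a,b,d,e}, {a,c,d,e}, {b,c,d,e}, Ω }

Working:
Start: 𝒞 ∪ {∅, Ω} = { ∅, {a,b,d}, {a,c,d}, {b,c,d}, Ω }.
Round 1 (4 new):
  {a,e}  = {b,c,d}ᶜ
  {b,e}  = {a,c,d}ᶜ
  {c,e}  = {a,b,d}ᶜ
  {a,b,c,d}  = {a,c,d} ∪ {b,c,d}
  |family| = 9
Round 2: 7 new —
  {e}  = {a,b,c,d}ᶜ
  {a,b,e}  = {b,e} ∪ {a,e}
  {a,c,e}  = {a,e} ∪ {c,e}
  {b,c,e}  = {b,e} ∪ {c,e}
  {a,b,d,e}  = {b,e} ∪ {a,b,d}
  {a,c,d,e}  = {a,c,d} ∪ {a,e}
  {b,c,d,e}  = {b,e} ∪ {b,c,d}
  |family| = 16
Round 3: +7 →
  {a}  = {b,c,d,e}ᶜ
  {b}  = {a,c,d,e}ᶜ
  {c}  = {a,b,d,e}ᶜ
  {a,d}  = {b,c,e}ᶜ
  {b,d}  = {a,c,e}ᶜ
  {c,d}  = {a,b,e}ᶜ
  {a,b,c,e}  = {b,e} ∪ {a,c,e}
  |family| = 23
Round 4: +7 →
  {d}  = {a,b,c,e}ᶜ
  {a,b}  = {b} ∪ {a}
  {a,c}  = {c} ∪ {a}
  {b,c}  = {b} ∪ {c}
  {a,d,e}  = {e} ∪ {a,d}
  {b,d,e}  = {b,e} ∪ {b,d}
  {c,d,e}  = {c,d} ∪ {e}
  |family| = 30
Round 5 adds 2:
  {d,e}  = {e} ∪ {d}
  {a,b,c}  = {a,b} ∪ {c}
  |family| = 32
After Round 6 the family is unchanged; done.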